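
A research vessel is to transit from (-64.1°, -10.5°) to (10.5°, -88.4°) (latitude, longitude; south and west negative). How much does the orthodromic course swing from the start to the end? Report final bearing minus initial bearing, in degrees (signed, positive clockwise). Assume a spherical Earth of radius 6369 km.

At departure: θ₁ = atan2(sin Δλ cos φ₂, cos φ₁ sin φ₂ − sin φ₁ cos φ₂ cos Δλ) = 285.41°
At arrival: θ₂ = atan2(sin Δλ cos φ₁, −cos φ₂ sin φ₁ + sin φ₂ cos φ₁ cos Δλ) = 334.64°
Δθ = θ₂ − θ₁ = +49.2°

+49.2°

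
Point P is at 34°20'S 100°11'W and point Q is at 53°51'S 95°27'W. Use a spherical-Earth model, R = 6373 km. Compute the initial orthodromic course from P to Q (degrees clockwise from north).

171.7°

N = sin Δλ·cos φ₂ = +0.0487;  D = cos φ₁ sin φ₂ − sin φ₁ cos φ₂ cos Δλ = -0.3352
initial course = atan2(N, D) = 171.74°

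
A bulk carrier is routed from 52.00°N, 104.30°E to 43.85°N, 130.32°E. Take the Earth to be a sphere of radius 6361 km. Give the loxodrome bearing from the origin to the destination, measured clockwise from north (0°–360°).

Δψ = ln[tan(π/4+φ₂/2)/tan(π/4+φ₁/2)] = -0.2129
Δλ = +0.4541 rad (taken the short way round)
course = atan2(Δλ, Δψ) = 115.12°

115.1°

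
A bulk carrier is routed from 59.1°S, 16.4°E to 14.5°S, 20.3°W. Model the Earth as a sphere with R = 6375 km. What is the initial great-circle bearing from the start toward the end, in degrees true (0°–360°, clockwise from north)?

312.9°

θ = atan2( sin Δλ·cos φ₂ ,  cos φ₁ sin φ₂ − sin φ₁ cos φ₂ cos Δλ )
  = atan2(-0.5786, +0.5375) = 312.89°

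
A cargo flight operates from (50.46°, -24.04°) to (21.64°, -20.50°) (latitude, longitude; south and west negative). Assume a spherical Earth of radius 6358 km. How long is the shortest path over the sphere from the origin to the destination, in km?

3213 km

cos σ = sin φ₁ sin φ₂ + cos φ₁ cos φ₂ cos Δλ
      = sin(50.46°)sin(21.64°) + cos(50.46°)cos(21.64°)cos(3.54°) = 0.8750
σ = 28.954° → d = Rσ = 6358·0.50534 = 3213 km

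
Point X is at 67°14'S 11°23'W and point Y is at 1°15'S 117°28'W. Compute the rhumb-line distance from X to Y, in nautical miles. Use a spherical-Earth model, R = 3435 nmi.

6092 nmi

Rhumb course C = atan2(Δλ, Δψ) with Δψ = ln[tan(π/4+φ₂/2)/tan(π/4+φ₁/2)] = +1.5810, Δλ = -1.8515 → C = 310.49°
d = R·|Δφ| / |cos C| = 3435·1.15163 / 0.64936 = 6092 nmi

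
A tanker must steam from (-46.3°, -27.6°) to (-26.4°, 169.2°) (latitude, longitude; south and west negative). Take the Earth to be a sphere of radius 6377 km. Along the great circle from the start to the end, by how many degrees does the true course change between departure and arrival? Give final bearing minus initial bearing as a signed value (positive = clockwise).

At departure: θ₁ = atan2(sin Δλ cos φ₂, cos φ₁ sin φ₂ − sin φ₁ cos φ₂ cos Δλ) = 195.60°
At arrival: θ₂ = atan2(sin Δλ cos φ₁, −cos φ₂ sin φ₁ + sin φ₂ cos φ₁ cos Δλ) = 348.03°
Δθ = θ₂ − θ₁ = +152.4°

+152.4°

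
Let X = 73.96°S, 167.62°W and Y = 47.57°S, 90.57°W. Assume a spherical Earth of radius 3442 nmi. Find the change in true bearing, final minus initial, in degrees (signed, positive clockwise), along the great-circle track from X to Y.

-71.0°

At departure: θ₁ = atan2(sin Δλ cos φ₂, cos φ₁ sin φ₂ − sin φ₁ cos φ₂ cos Δλ) = 95.10°
At arrival: θ₂ = atan2(sin Δλ cos φ₁, −cos φ₂ sin φ₁ + sin φ₂ cos φ₁ cos Δλ) = 24.07°
Δθ = θ₂ − θ₁ = -71.0°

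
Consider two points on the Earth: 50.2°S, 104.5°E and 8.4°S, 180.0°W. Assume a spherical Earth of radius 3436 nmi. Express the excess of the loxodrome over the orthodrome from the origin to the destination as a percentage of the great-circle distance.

2.2%

Great circle: σ = 1.2966 rad → d_gc = Rσ = 4455.1 nmi
Rhumb: Δφ = +0.7295, Δλ = +1.3177, Δψ = +0.8690, q = Δφ/Δψ = 0.8395 → d_rh = R√(Δφ²+q²Δλ²) = 4553.3 nmi
Excess = (4553.3 − 4455.1) / 4455.1 = 98.2 / 4455.1 = 2.20% ≈ 2.2%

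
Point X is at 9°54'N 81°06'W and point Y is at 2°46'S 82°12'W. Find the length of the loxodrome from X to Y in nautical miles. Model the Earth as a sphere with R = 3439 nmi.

Rhumb course C = atan2(Δλ, Δψ) with Δψ = ln[tan(π/4+φ₂/2)/tan(π/4+φ₁/2)] = -0.2220, Δλ = -0.0192 → C = 184.94°
d = R·|Δφ| / |cos C| = 3439·0.22108 / 0.99628 = 763 nmi

763 nmi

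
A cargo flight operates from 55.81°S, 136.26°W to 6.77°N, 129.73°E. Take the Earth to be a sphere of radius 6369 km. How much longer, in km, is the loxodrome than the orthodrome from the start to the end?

338 km

Great circle: cos σ = sin φ₁ sin φ₂ + cos φ₁ cos φ₂ cos Δλ,  σ = 1.7078 rad → d_gc = 10876.7 km
Rhumb line: Δψ = +1.2976, q = Δφ/Δψ = 0.8417, d_rh = R√(Δφ²+q²Δλ²) = 11214.6 km
Excess = 11214.6 − 10876.7 = 337.9 ≈ 338 km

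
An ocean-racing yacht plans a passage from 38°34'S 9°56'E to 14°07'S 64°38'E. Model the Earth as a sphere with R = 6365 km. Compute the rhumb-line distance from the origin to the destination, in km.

Rhumb course C = atan2(Δλ, Δψ) with Δψ = ln[tan(π/4+φ₂/2)/tan(π/4+φ₁/2)] = +0.4817, Δλ = +0.9547 → C = 63.23°
d = R·|Δφ| / |cos C| = 6365·0.42673 / 0.45045 = 6030 km

6030 km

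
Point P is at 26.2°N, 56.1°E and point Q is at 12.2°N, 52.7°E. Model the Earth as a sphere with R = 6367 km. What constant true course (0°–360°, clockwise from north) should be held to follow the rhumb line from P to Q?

192.9°

Δψ = ln[tan(π/4+φ₂/2)/tan(π/4+φ₁/2)] = -0.2595
Δλ = -0.0593 rad (taken the short way round)
course = atan2(Δλ, Δψ) = 192.88°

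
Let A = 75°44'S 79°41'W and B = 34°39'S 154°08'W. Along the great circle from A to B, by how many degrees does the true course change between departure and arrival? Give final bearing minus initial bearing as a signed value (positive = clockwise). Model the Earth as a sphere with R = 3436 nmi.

Initial bearing θ₁ = atan2(sin Δλ cos φ₂, cos φ₁ sin φ₂ − sin φ₁ cos φ₂ cos Δλ) = 275.31°
Final bearing θ₂ = (initial bearing from the destination back to the start) + 180° = 342.65°
Δθ = θ₂ − θ₁ = +67.3°

+67.3°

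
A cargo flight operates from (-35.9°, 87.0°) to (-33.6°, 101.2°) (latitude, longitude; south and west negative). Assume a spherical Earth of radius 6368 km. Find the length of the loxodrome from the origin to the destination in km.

1322 km

Rhumb course C = atan2(Δλ, Δψ) with Δψ = ln[tan(π/4+φ₂/2)/tan(π/4+φ₁/2)] = +0.0489, Δλ = +0.2478 → C = 78.85°
d = R·|Δφ| / |cos C| = 6368·0.04014 / 0.19343 = 1322 km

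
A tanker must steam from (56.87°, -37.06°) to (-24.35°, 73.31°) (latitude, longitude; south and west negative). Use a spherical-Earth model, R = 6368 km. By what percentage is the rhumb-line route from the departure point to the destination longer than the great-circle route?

2.9%

Great circle: σ = 2.1160 rad → d_gc = Rσ = 13474.7 km
Rhumb: Δφ = -1.4176, Δλ = +1.9263, Δψ = -1.6509, q = Δφ/Δψ = 0.8587 → d_rh = R√(Δφ²+q²Δλ²) = 13871.9 km
Excess = (13871.9 − 13474.7) / 13474.7 = 397.2 / 13474.7 = 2.948% ≈ 2.9%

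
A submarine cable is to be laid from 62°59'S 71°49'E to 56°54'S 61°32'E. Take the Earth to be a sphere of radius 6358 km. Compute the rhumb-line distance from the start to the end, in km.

Δψ = ln[tan(π/4+φ₂/2)/tan(π/4+φ₁/2)] = +0.2127;  Δφ = +0.1062 rad,  Δλ = -0.1795 rad
q = Δφ/Δψ = 0.4992
d = R·√(Δφ² + q²Δλ²) = 6358·0.13893 = 883 km

883 km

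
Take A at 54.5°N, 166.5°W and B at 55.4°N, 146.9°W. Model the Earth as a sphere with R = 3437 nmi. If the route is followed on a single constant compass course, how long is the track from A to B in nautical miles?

Δψ = ln[tan(π/4+φ₂/2)/tan(π/4+φ₁/2)] = +0.0274;  Δφ = +0.0157 rad,  Δλ = +0.3421 rad
q = Δφ/Δψ = 0.5743
d = R·√(Δφ² + q²Δλ²) = 3437·0.19707 = 677 nmi

677 nmi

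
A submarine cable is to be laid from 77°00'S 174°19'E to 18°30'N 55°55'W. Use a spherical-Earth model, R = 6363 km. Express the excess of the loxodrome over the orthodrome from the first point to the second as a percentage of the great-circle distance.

10.6%

Great circle: σ = 2.0327 rad → d_gc = Rσ = 12933.9 km
Rhumb: Δφ = +1.6668, Δλ = +2.2649, Δψ = +2.5008, q = Δφ/Δψ = 0.6665 → d_rh = R√(Δφ²+q²Δλ²) = 14308.9 km
Excess = (14308.9 − 12933.9) / 12933.9 = 1375.0 / 12933.9 = 10.63% ≈ 10.6%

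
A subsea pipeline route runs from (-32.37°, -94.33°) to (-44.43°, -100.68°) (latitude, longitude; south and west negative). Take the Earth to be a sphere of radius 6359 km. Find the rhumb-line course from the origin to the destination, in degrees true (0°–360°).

202.3°

Meridional parts: M(φ₁)=-0.5977, M(φ₂)=-0.8674 → ΔM = -0.2697;  Δλ = -0.1108 rad
tan C = Δλ / ΔM = +0.4109 → C = 202.34°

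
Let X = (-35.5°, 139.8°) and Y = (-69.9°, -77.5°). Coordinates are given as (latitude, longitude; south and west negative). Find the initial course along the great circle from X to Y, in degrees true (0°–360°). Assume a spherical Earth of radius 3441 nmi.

167.3°

N = sin Δλ·cos φ₂ = +0.2083;  D = cos φ₁ sin φ₂ − sin φ₁ cos φ₂ cos Δλ = -0.9233
initial course = atan2(N, D) = 167.29°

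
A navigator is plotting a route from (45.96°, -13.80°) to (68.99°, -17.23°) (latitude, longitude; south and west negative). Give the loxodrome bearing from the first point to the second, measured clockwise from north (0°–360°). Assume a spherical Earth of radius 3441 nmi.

355.6°

Δψ = ln[tan(π/4+φ₂/2)/tan(π/4+φ₁/2)] = +0.7798
Δλ = -0.0599 rad (taken the short way round)
course = atan2(Δλ, Δψ) = 355.61°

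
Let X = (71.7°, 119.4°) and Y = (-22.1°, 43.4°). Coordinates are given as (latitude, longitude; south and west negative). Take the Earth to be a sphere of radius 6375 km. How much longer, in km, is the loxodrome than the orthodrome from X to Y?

287 km

Great circle: cos σ = sin φ₁ sin φ₂ + cos φ₁ cos φ₂ cos Δλ,  σ = 1.8617 rad → d_gc = 11868.3 km
Rhumb line: Δψ = -2.2216, q = Δφ/Δψ = 0.7369, d_rh = R√(Δφ²+q²Δλ²) = 12155.4 km
Excess = 12155.4 − 11868.3 = 287.1 ≈ 287 km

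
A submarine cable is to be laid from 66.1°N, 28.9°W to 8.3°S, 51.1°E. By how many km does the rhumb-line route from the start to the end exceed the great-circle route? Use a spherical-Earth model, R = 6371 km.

305 km

Great circle: cos σ = sin φ₁ sin φ₂ + cos φ₁ cos φ₂ cos Δλ,  σ = 1.6332 rad → d_gc = 10405.1 km
Rhumb line: Δψ = -1.6982, q = Δφ/Δψ = 0.7646, d_rh = R√(Δφ²+q²Δλ²) = 10710.1 km
Excess = 10710.1 − 10405.1 = 305.0 ≈ 305 km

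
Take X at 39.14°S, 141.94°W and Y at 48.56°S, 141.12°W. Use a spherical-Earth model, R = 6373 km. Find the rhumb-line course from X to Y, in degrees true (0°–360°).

Meridional parts: M(φ₁)=-0.7434, M(φ₂)=-0.9722 → ΔM = -0.2287;  Δλ = +0.0143 rad
tan C = Δλ / ΔM = -0.0626 → C = 176.42°

176.4°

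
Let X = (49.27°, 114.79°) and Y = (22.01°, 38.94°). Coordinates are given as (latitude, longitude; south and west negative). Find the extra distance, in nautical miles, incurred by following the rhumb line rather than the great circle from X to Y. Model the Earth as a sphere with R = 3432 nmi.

Great circle: cos σ = sin φ₁ sin φ₂ + cos φ₁ cos φ₂ cos Δλ,  σ = 1.1242 rad → d_gc = 3858.3 nmi
Rhumb line: Δψ = -0.5971, q = Δφ/Δψ = 0.7969, d_rh = R√(Δφ²+q²Δλ²) = 3971.7 nmi
Excess = 3971.7 − 3858.3 = 113.4 ≈ 113 nmi

113 nmi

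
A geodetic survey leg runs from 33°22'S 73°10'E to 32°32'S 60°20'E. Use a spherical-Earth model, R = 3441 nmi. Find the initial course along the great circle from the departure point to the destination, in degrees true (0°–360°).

270.9°

N = sin Δλ·cos φ₂ = -0.1873;  D = cos φ₁ sin φ₂ − sin φ₁ cos φ₂ cos Δλ = +0.0030
initial course = atan2(N, D) = 270.91°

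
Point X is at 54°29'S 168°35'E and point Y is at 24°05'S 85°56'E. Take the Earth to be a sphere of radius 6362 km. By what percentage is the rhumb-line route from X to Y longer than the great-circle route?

4.2%

Great circle: σ = 1.1593 rad → d_gc = Rσ = 7375.4 km
Rhumb: Δφ = +0.5306, Δλ = -1.4425, Δψ = +0.7053, q = Δφ/Δψ = 0.7522 → d_rh = R√(Δφ²+q²Δλ²) = 7684.7 km
Excess = (7684.7 − 7375.4) / 7375.4 = 309.3 / 7375.4 = 4.19% ≈ 4.2%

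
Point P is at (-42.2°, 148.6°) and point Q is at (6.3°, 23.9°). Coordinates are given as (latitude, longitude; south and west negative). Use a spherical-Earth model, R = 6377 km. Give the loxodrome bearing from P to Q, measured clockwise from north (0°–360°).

Δψ = ln[tan(π/4+φ₂/2)/tan(π/4+φ₁/2)] = +0.9240
Δλ = -2.1764 rad (taken the short way round)
course = atan2(Δλ, Δψ) = 293.00°

293.0°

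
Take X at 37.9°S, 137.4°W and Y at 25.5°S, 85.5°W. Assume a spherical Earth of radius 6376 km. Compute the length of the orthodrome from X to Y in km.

5036 km

cos σ = sin φ₁ sin φ₂ + cos φ₁ cos φ₂ cos Δλ
      = sin(-37.90°)sin(-25.50°) + cos(-37.90°)cos(-25.50°)cos(51.90°) = 0.7039
σ = 45.258° → d = Rσ = 6376·0.78990 = 5036 km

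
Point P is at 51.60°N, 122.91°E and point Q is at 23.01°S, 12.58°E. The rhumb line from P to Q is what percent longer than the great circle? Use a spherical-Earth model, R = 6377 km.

Great circle: σ = 2.1001 rad → d_gc = Rσ = 13392.6 km
Rhumb: Δφ = -1.3022, Δλ = -1.9256, Δψ = -1.4677, q = Δφ/Δψ = 0.8872 → d_rh = R√(Δφ²+q²Δλ²) = 13698.7 km
Excess = (13698.7 − 13392.6) / 13392.6 = 306.1 / 13392.6 = 2.29% ≈ 2.3%

2.3%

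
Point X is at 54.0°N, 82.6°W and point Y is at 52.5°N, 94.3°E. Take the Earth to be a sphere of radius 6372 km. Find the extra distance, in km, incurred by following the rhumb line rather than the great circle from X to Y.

3600 km

Great circle: cos σ = sin φ₁ sin φ₂ + cos φ₁ cos φ₂ cos Δλ,  σ = 1.2823 rad → d_gc = 8170.6 km
Rhumb line: Δψ = -0.0438, q = Δφ/Δψ = 0.5982, d_rh = R√(Δφ²+q²Δλ²) = 11770.8 km
Excess = 11770.8 − 8170.6 = 3600.2 ≈ 3600 km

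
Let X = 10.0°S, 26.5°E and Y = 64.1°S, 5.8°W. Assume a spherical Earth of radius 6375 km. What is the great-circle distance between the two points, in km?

Haversine: a = sin²(Δφ/2)+cos φ₁ cos φ₂ sin²(Δλ/2) = 0.24010;  σ = 2·atan2(√a,√(1−a))
σ = 58.681° → d = Rσ = 6375·1.02417 = 6529 km

6529 km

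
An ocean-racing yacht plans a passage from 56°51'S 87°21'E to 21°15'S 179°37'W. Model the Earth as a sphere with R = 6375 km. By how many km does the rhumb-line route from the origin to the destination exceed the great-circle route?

457 km

Great circle: cos σ = sin φ₁ sin φ₂ + cos φ₁ cos φ₂ cos Δλ,  σ = 1.2907 rad → d_gc = 8228.01 km
Rhumb line: Δψ = +0.8322, q = Δφ/Δψ = 0.7466, d_rh = R√(Δφ²+q²Δλ²) = 8684.55 km
Excess = 8684.55 − 8228.01 = 456.54 ≈ 457 km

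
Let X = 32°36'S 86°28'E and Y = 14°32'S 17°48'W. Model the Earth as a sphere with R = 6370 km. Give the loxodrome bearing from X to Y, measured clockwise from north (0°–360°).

Δψ = ln[tan(π/4+φ₂/2)/tan(π/4+φ₁/2)] = +0.3460
Δλ = -1.8198 rad (taken the short way round)
course = atan2(Δλ, Δψ) = 280.77°

280.8°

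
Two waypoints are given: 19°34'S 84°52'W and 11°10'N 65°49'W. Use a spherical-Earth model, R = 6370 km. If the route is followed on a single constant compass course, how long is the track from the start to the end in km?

Δψ = ln[tan(π/4+φ₂/2)/tan(π/4+φ₁/2)] = +0.5445;  Δφ = +0.5364 rad,  Δλ = +0.3325 rad
q = Δφ/Δψ = 0.9852
d = R·√(Δφ² + q²Δλ²) = 6370·0.62850 = 4004 km

4004 km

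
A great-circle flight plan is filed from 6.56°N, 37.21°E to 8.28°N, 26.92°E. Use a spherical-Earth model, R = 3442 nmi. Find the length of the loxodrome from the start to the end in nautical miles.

Rhumb course C = atan2(Δλ, Δψ) with Δψ = ln[tan(π/4+φ₂/2)/tan(π/4+φ₁/2)] = +0.0303, Δλ = -0.1796 → C = 279.57°
d = R·|Δφ| / |cos C| = 3442·0.03002 / 0.16623 = 622 nmi

622 nmi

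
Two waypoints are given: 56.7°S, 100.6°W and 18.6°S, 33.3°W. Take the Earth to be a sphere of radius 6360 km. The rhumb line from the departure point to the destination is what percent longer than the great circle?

Great circle: σ = 1.0845 rad → d_gc = Rσ = 6897.1 km
Rhumb: Δφ = +0.6650, Δλ = +1.1746, Δψ = +0.8766, q = Δφ/Δψ = 0.7586 → d_rh = R√(Δφ²+q²Δλ²) = 7071.1 km
Excess = (7071.1 − 6897.1) / 6897.1 = 174.0 / 6897.1 = 2.52% ≈ 2.5%

2.5%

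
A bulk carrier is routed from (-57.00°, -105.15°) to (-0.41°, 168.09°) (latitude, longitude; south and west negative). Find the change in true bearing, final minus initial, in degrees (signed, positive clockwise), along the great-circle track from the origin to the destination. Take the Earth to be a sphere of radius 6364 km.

Initial bearing θ₁ = atan2(sin Δλ cos φ₂, cos φ₁ sin φ₂ − sin φ₁ cos φ₂ cos Δλ) = 272.49°
Final bearing θ₂ = (initial bearing from the destination back to the start) + 180° = 327.03°
Δθ = θ₂ − θ₁ = +54.5°

+54.5°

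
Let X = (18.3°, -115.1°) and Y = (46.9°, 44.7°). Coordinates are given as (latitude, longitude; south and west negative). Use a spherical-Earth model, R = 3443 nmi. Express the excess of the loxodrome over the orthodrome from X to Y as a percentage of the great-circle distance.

20.3%

Great circle: σ = 1.9601 rad → d_gc = Rσ = 6748.7 nmi
Rhumb: Δφ = +0.4992, Δλ = +2.7890, Δψ = +0.6041, q = Δφ/Δψ = 0.8263 → d_rh = R√(Δφ²+q²Δλ²) = 8118.5 nmi
Excess = (8118.5 − 6748.7) / 6748.7 = 1369.8 / 6748.7 = 20.30% ≈ 20.3%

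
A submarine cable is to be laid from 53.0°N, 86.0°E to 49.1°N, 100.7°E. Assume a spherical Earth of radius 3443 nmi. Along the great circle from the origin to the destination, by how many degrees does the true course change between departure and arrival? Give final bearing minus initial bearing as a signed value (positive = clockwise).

+11.5°

At departure: θ₁ = atan2(sin Δλ cos φ₂, cos φ₁ sin φ₂ − sin φ₁ cos φ₂ cos Δλ) = 107.03°
At arrival: θ₂ = atan2(sin Δλ cos φ₁, −cos φ₂ sin φ₁ + sin φ₂ cos φ₁ cos Δλ) = 118.50°
Δθ = θ₂ − θ₁ = +11.5°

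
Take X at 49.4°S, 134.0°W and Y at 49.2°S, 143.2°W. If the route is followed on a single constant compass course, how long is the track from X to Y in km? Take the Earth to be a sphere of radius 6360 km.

Δψ = ln[tan(π/4+φ₂/2)/tan(π/4+φ₁/2)] = +0.0054;  Δφ = +0.0035 rad,  Δλ = -0.1606 rad
q = Δφ/Δψ = 0.6521
d = R·√(Δφ² + q²Δλ²) = 6360·0.10477 = 666 km

666 km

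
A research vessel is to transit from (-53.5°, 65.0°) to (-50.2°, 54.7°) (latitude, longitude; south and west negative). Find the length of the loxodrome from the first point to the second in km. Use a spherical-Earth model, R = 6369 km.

796 km

Rhumb course C = atan2(Δλ, Δψ) with Δψ = ln[tan(π/4+φ₂/2)/tan(π/4+φ₁/2)] = +0.0933, Δλ = -0.1798 → C = 297.43°
d = R·|Δφ| / |cos C| = 6369·0.05760 / 0.46063 = 796 km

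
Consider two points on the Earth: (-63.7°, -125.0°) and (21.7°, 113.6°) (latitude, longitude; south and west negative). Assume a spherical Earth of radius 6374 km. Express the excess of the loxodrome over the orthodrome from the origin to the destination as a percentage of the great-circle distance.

Great circle: σ = 2.1483 rad → d_gc = Rσ = 13693.4 km
Rhumb: Δφ = +1.4905, Δλ = -2.1188, Δψ = +1.8422, q = Δφ/Δψ = 0.8091 → d_rh = R√(Δφ²+q²Δλ²) = 14479.9 km
Excess = (14479.9 − 13693.4) / 13693.4 = 786.5 / 13693.4 = 5.74% ≈ 5.7%

5.7%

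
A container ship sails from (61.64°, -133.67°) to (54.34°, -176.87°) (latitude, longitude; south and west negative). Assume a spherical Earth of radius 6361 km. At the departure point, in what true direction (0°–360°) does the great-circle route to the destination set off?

271.7°

N = sin Δλ·cos φ₂ = -0.3991;  D = cos φ₁ sin φ₂ − sin φ₁ cos φ₂ cos Δλ = +0.0120
initial course = atan2(N, D) = 271.72°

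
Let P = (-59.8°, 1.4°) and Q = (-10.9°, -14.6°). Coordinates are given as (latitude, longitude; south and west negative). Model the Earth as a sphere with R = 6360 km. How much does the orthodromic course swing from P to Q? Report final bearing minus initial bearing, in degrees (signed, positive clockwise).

+10.2°

Initial bearing θ₁ = atan2(sin Δλ cos φ₂, cos φ₁ sin φ₂ − sin φ₁ cos φ₂ cos Δλ) = 339.42°
Final bearing θ₂ = (initial bearing from the destination back to the start) + 180° = 349.62°
Δθ = θ₂ − θ₁ = +10.2°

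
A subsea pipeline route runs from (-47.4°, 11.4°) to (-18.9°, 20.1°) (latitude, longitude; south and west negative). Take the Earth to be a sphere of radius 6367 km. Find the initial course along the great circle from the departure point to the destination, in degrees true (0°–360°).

N = sin Δλ·cos φ₂ = +0.1431;  D = cos φ₁ sin φ₂ − sin φ₁ cos φ₂ cos Δλ = +0.4691
initial course = atan2(N, D) = 16.96°

17.0°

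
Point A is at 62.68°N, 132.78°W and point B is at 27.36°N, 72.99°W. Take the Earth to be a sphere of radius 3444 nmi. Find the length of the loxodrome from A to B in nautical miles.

Δψ = ln[tan(π/4+φ₂/2)/tan(π/4+φ₁/2)] = -0.9178;  Δφ = -0.6165 rad,  Δλ = +1.0435 rad
q = Δφ/Δψ = 0.6717
d = R·√(Δφ² + q²Δλ²) = 3444·0.93343 = 3215 nmi

3215 nmi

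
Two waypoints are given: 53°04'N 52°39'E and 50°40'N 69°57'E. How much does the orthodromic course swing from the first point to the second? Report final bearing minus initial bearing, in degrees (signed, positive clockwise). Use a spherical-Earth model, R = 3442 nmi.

+13.7°

Initial bearing θ₁ = atan2(sin Δλ cos φ₂, cos φ₁ sin φ₂ − sin φ₁ cos φ₂ cos Δλ) = 95.74°
Final bearing θ₂ = (initial bearing from the destination back to the start) + 180° = 109.39°
Δθ = θ₂ − θ₁ = +13.7°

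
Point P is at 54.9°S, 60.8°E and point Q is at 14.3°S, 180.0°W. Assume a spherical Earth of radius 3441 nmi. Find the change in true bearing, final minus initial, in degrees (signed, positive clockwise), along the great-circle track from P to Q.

-91.8°

At departure: θ₁ = atan2(sin Δλ cos φ₂, cos φ₁ sin φ₂ − sin φ₁ cos φ₂ cos Δλ) = 122.01°
At arrival: θ₂ = atan2(sin Δλ cos φ₁, −cos φ₂ sin φ₁ + sin φ₂ cos φ₁ cos Δλ) = 30.21°
Δθ = θ₂ − θ₁ = -91.8°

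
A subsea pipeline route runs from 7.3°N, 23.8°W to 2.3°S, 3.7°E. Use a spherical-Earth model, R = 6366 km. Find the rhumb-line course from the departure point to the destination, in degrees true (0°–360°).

109.3°

Δψ = ln[tan(π/4+φ₂/2)/tan(π/4+φ₁/2)] = -0.1679
Δλ = +0.4800 rad (taken the short way round)
course = atan2(Δλ, Δψ) = 109.28°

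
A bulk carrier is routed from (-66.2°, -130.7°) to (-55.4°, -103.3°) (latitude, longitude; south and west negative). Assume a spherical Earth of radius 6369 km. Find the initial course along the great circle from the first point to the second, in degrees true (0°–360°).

63.7°

N = sin Δλ·cos φ₂ = +0.2613;  D = cos φ₁ sin φ₂ − sin φ₁ cos φ₂ cos Δλ = +0.1291
initial course = atan2(N, D) = 63.71°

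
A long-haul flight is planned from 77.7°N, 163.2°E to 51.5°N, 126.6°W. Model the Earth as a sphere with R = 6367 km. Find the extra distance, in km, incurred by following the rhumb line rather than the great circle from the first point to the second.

Great circle: cos σ = sin φ₁ sin φ₂ + cos φ₁ cos φ₂ cos Δλ,  σ = 0.6274 rad → d_gc = 3994.6 km
Rhumb line: Δψ = -1.1759, q = Δφ/Δψ = 0.3889, d_rh = R√(Δφ²+q²Δλ²) = 4204.8 km
Excess = 4204.8 − 3994.6 = 210.2 ≈ 210 km

210 km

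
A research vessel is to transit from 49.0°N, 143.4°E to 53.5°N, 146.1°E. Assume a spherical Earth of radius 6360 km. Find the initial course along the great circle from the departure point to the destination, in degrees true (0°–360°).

N = sin Δλ·cos φ₂ = +0.0280;  D = cos φ₁ sin φ₂ − sin φ₁ cos φ₂ cos Δλ = +0.0790
initial course = atan2(N, D) = 19.54°

19.5°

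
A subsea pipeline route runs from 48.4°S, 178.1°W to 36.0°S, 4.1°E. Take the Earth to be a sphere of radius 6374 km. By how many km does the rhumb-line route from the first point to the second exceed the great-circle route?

Great circle: cos σ = sin φ₁ sin φ₂ + cos φ₁ cos φ₂ cos Δλ,  σ = 1.6681 rad → d_gc = 10632.7 km
Rhumb line: Δψ = +0.2937, q = Δφ/Δψ = 0.7370, d_rh = R√(Δφ²+q²Δλ²) = 14642.1 km
Excess = 14642.1 − 10632.7 = 4009.4 ≈ 4009 km

4009 km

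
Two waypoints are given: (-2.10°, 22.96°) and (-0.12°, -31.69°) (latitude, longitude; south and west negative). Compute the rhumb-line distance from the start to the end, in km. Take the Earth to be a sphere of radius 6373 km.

6081 km

Δψ = ln[tan(π/4+φ₂/2)/tan(π/4+φ₁/2)] = +0.0346;  Δφ = +0.0346 rad,  Δλ = -0.9538 rad
q = Δφ/Δψ = 0.9998
d = R·√(Δφ² + q²Δλ²) = 6373·0.95422 = 6081 km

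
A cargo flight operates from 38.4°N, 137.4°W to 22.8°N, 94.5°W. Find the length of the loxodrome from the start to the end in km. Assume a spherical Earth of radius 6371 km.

4437 km

Rhumb course C = atan2(Δλ, Δψ) with Δψ = ln[tan(π/4+φ₂/2)/tan(π/4+φ₁/2)] = -0.3180, Δλ = +0.7487 → C = 113.01°
d = R·|Δφ| / |cos C| = 6371·0.27227 / 0.39091 = 4437 km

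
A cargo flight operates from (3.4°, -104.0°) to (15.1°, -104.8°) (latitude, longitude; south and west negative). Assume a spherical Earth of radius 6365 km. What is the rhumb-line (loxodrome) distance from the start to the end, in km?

1303 km

Rhumb course C = atan2(Δλ, Δψ) with Δψ = ln[tan(π/4+φ₂/2)/tan(π/4+φ₁/2)] = +0.2073, Δλ = -0.0140 → C = 356.15°
d = R·|Δφ| / |cos C| = 6365·0.20420 / 0.99774 = 1303 km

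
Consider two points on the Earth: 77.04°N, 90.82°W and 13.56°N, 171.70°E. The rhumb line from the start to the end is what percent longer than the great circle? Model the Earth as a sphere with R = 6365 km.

Great circle: σ = 1.3693 rad → d_gc = Rσ = 8715.8 km
Rhumb: Δφ = -1.1079, Δλ = -1.7013, Δψ = -1.9363, q = Δφ/Δψ = 0.5722 → d_rh = R√(Δφ²+q²Δλ²) = 9387.4 km
Excess = (9387.4 − 8715.8) / 8715.8 = 671.6 / 8715.8 = 7.71% ≈ 7.7%

7.7%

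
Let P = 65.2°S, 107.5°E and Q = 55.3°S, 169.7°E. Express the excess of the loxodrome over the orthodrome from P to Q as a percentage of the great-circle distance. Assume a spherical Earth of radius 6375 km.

3.9%

Great circle: σ = 0.5400 rad → d_gc = Rσ = 3442.7 km
Rhumb: Δφ = +0.1728, Δλ = +1.0856, Δψ = +0.3513, q = Δφ/Δψ = 0.4918 → d_rh = R√(Δφ²+q²Δλ²) = 3577.3 km
Excess = (3577.3 − 3442.7) / 3442.7 = 134.6 / 3442.7 = 3.91% ≈ 3.9%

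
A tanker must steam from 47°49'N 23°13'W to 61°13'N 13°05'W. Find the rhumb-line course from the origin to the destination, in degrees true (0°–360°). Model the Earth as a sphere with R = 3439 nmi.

Meridional parts: M(φ₁)=+0.9527, M(φ₂)=+1.3602 → ΔM = +0.4075;  Δλ = +0.1769 rad
tan C = Δλ / ΔM = +0.4340 → C = 23.46°

23.5°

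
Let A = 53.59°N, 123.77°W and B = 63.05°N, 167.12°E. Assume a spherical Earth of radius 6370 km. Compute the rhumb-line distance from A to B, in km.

4142 km

Δψ = ln[tan(π/4+φ₂/2)/tan(π/4+φ₁/2)] = +0.3166;  Δφ = +0.1651 rad,  Δλ = -1.2062 rad
q = Δφ/Δψ = 0.5214
d = R·√(Δφ² + q²Δλ²) = 6370·0.65025 = 4142 km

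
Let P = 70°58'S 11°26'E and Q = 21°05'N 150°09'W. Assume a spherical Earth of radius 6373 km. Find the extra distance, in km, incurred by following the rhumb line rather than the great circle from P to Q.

Great circle: cos σ = sin φ₁ sin φ₂ + cos φ₁ cos φ₂ cos Δλ,  σ = 2.2508 rad → d_gc = 14344.1 km
Rhumb line: Δψ = +2.1625, q = Δφ/Δψ = 0.7429, d_rh = R√(Δφ²+q²Δλ²) = 16826.2 km
Excess = 16826.2 − 14344.1 = 2482.1 ≈ 2482 km

2482 km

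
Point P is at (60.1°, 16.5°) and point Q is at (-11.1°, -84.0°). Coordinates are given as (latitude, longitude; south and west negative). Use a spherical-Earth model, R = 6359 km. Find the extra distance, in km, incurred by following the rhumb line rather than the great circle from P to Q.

Great circle: cos σ = sin φ₁ sin φ₂ + cos φ₁ cos φ₂ cos Δλ,  σ = 1.8297 rad → d_gc = 11635.2 km
Rhumb line: Δψ = -1.5154, q = Δφ/Δψ = 0.8200, d_rh = R√(Δφ²+q²Δλ²) = 12087.4 km
Excess = 12087.4 − 11635.2 = 452.2 ≈ 452 km

452 km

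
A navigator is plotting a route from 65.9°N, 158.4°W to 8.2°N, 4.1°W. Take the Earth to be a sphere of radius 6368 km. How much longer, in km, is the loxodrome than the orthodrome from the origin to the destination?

2391 km

Great circle: cos σ = sin φ₁ sin φ₂ + cos φ₁ cos φ₂ cos Δλ,  σ = 1.8070 rad → d_gc = 11506.8 km
Rhumb line: Δψ = -1.4007, q = Δφ/Δψ = 0.7190, d_rh = R√(Δφ²+q²Δλ²) = 13898.1 km
Excess = 13898.1 − 11506.8 = 2391.3 ≈ 2391 km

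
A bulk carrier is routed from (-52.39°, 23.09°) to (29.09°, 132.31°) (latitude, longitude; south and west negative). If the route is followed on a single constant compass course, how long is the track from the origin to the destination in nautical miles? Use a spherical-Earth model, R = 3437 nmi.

Δψ = ln[tan(π/4+φ₂/2)/tan(π/4+φ₁/2)] = +1.6083;  Δφ = +1.4221 rad,  Δλ = +1.9062 rad
q = Δφ/Δψ = 0.8842
d = R·√(Δφ² + q²Δλ²) = 3437·2.20530 = 7580 nmi

7580 nmi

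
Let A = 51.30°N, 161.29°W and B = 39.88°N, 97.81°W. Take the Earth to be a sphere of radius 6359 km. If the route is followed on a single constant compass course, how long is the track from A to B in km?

5066 km

Rhumb course C = atan2(Δλ, Δψ) with Δψ = ln[tan(π/4+φ₂/2)/tan(π/4+φ₁/2)] = -0.2863, Δλ = +1.1079 → C = 104.49°
d = R·|Δφ| / |cos C| = 6359·0.19932 / 0.25018 = 5066 km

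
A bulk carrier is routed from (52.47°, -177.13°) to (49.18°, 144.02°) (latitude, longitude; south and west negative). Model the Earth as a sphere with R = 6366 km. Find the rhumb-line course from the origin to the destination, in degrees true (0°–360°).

Meridional parts: M(φ₁)=+1.0796, M(φ₂)=+0.9886 → ΔM = -0.0910;  Δλ = -0.6781 rad
tan C = Δλ / ΔM = +7.4552 → C = 262.36°

262.4°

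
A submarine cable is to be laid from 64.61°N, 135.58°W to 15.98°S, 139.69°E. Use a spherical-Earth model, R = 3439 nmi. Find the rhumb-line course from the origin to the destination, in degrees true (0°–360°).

Meridional parts: M(φ₁)=+1.4905, M(φ₂)=-0.2826 → ΔM = -1.7731;  Δλ = -1.4788 rad
tan C = Δλ / ΔM = +0.8341 → C = 219.83°

219.8°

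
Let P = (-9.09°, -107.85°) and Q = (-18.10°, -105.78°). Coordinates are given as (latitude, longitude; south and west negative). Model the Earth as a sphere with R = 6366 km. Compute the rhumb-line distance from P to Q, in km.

Rhumb course C = atan2(Δλ, Δψ) with Δψ = ln[tan(π/4+φ₂/2)/tan(π/4+φ₁/2)] = -0.1620, Δλ = +0.0361 → C = 167.43°
d = R·|Δφ| / |cos C| = 6366·0.15725 / 0.97602 = 1026 km

1026 km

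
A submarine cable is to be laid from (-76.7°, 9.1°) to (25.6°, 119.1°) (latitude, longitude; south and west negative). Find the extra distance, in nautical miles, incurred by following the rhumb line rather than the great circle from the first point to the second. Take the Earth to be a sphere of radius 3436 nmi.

452 nmi

Great circle: cos σ = sin φ₁ sin φ₂ + cos φ₁ cos φ₂ cos Δλ,  σ = 2.0846 rad → d_gc = 7162.5 nmi
Rhumb line: Δψ = +2.6116, q = Δφ/Δψ = 0.6837, d_rh = R√(Δφ²+q²Δλ²) = 7614.2 nmi
Excess = 7614.2 − 7162.5 = 451.7 ≈ 452 nmi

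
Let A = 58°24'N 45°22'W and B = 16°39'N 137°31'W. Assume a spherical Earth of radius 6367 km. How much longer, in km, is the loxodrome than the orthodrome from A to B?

Great circle: cos σ = sin φ₁ sin φ₂ + cos φ₁ cos φ₂ cos Δλ,  σ = 1.3436 rad → d_gc = 8555.0 km
Rhumb line: Δψ = -0.9676, q = Δφ/Δψ = 0.7530, d_rh = R√(Δφ²+q²Δλ²) = 8999.4 km
Excess = 8999.4 − 8555.0 = 444.4 ≈ 444 km

444 km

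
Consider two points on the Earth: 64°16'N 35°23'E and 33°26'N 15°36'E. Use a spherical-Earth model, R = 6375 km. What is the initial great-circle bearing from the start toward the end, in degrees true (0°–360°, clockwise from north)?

θ = atan2( sin Δλ·cos φ₂ ,  cos φ₁ sin φ₂ − sin φ₁ cos φ₂ cos Δλ )
  = atan2(-0.2825, -0.4682) = 211.10°

211.1°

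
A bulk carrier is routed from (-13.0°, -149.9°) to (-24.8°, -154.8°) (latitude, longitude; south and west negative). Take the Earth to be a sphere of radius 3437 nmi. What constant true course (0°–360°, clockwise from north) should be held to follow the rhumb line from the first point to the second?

201.4°

Δψ = ln[tan(π/4+φ₂/2)/tan(π/4+φ₁/2)] = -0.2182
Δλ = -0.0855 rad (taken the short way round)
course = atan2(Δλ, Δψ) = 201.41°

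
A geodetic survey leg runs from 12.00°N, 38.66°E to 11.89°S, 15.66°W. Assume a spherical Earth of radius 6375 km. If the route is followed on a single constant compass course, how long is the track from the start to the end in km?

Rhumb course C = atan2(Δλ, Δψ) with Δψ = ln[tan(π/4+φ₂/2)/tan(π/4+φ₁/2)] = -0.4200, Δλ = -0.9481 → C = 246.11°
d = R·|Δφ| / |cos C| = 6375·0.41696 / 0.40505 = 6562 km

6562 km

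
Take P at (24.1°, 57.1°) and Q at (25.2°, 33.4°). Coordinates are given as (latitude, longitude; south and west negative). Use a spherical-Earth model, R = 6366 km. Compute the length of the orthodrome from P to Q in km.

cos σ = sin φ₁ sin φ₂ + cos φ₁ cos φ₂ cos Δλ
      = sin(24.10°)sin(25.20°) + cos(24.10°)cos(25.20°)cos(-23.70°) = 0.9302
σ = 21.541° → d = Rσ = 6366·0.37596 = 2393 km

2393 km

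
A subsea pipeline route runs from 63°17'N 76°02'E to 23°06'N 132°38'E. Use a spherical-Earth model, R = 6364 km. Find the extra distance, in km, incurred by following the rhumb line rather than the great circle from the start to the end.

Great circle: cos σ = sin φ₁ sin φ₂ + cos φ₁ cos φ₂ cos Δλ,  σ = 0.9544 rad → d_gc = 6073.8 km
Rhumb line: Δψ = -1.0232, q = Δφ/Δψ = 0.6854, d_rh = R√(Δφ²+q²Δλ²) = 6204.0 km
Excess = 6204.0 − 6073.8 = 130.2 ≈ 130 km

130 km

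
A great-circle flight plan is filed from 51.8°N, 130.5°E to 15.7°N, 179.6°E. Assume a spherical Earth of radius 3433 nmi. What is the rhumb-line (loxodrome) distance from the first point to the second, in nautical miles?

3207 nmi

Δψ = ln[tan(π/4+φ₂/2)/tan(π/4+φ₁/2)] = -0.7830;  Δφ = -0.6301 rad,  Δλ = +0.8570 rad
q = Δφ/Δψ = 0.8047
d = R·√(Δφ² + q²Δλ²) = 3433·0.93408 = 3207 nmi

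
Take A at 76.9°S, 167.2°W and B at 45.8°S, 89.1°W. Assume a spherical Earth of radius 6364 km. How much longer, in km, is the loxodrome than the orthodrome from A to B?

Great circle: cos σ = sin φ₁ sin φ₂ + cos φ₁ cos φ₂ cos Δλ,  σ = 0.7512 rad → d_gc = 4781.0 km
Rhumb line: Δψ = +1.2631, q = Δφ/Δψ = 0.4297, d_rh = R√(Δφ²+q²Δλ²) = 5082.2 km
Excess = 5082.2 − 4781.0 = 301.2 ≈ 301 km

301 km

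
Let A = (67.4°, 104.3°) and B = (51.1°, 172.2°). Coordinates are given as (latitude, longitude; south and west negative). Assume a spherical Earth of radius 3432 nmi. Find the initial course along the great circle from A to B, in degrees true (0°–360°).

82.1°

N = sin Δλ·cos φ₂ = +0.5818;  D = cos φ₁ sin φ₂ − sin φ₁ cos φ₂ cos Δλ = +0.0810
initial course = atan2(N, D) = 82.08°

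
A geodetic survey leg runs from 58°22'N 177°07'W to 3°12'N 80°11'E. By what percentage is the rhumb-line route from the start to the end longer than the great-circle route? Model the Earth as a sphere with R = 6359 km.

Great circle: σ = 1.6384 rad → d_gc = Rσ = 10418.9 km
Rhumb: Δφ = -0.9628, Δλ = -1.7925, Δψ = -1.2054, q = Δφ/Δψ = 0.7988 → d_rh = R√(Δφ²+q²Δλ²) = 10971.7 km
Excess = (10971.7 − 10418.9) / 10418.9 = 552.8 / 10418.9 = 5.31% ≈ 5.3%

5.3%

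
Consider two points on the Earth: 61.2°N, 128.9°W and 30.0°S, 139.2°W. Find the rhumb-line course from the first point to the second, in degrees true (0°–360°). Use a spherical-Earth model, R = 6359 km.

185.4°

Δψ = ln[tan(π/4+φ₂/2)/tan(π/4+φ₁/2)] = -1.9089
Δλ = -0.1798 rad (taken the short way round)
course = atan2(Δλ, Δψ) = 185.38°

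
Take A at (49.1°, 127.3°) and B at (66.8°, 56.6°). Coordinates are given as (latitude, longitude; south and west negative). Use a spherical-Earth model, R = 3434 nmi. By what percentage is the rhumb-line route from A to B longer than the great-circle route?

Great circle: σ = 0.6762 rad → d_gc = Rσ = 2321.9 nmi
Rhumb: Δφ = +0.3089, Δλ = -1.2339, Δψ = +0.5970, q = Δφ/Δψ = 0.5175 → d_rh = R√(Δφ²+q²Δλ²) = 2436.0 nmi
Excess = (2436.0 − 2321.9) / 2321.9 = 114.1 / 2321.9 = 4.91% ≈ 4.9%

4.9%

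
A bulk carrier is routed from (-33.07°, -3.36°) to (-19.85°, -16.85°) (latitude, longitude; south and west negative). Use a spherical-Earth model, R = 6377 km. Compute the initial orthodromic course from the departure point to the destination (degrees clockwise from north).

θ = atan2( sin Δλ·cos φ₂ ,  cos φ₁ sin φ₂ − sin φ₁ cos φ₂ cos Δλ )
  = atan2(-0.2194, +0.2145) = 314.36°

314.4°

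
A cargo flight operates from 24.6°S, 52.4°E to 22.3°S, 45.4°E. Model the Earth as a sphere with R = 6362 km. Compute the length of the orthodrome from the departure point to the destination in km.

cos σ = sin φ₁ sin φ₂ + cos φ₁ cos φ₂ cos Δλ
      = sin(-24.60°)sin(-22.30°) + cos(-24.60°)cos(-22.30°)cos(-7.00°) = 0.9929
σ = 6.820° → d = Rσ = 6362·0.11903 = 757 km

757 km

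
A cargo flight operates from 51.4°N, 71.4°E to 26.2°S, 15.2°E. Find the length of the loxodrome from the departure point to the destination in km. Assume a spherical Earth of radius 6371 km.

10263 km

Δψ = ln[tan(π/4+φ₂/2)/tan(π/4+φ₁/2)] = -1.5234;  Δφ = -1.3544 rad,  Δλ = -0.9809 rad
q = Δφ/Δψ = 0.8891
d = R·√(Δφ² + q²Δλ²) = 6371·1.61085 = 10263 km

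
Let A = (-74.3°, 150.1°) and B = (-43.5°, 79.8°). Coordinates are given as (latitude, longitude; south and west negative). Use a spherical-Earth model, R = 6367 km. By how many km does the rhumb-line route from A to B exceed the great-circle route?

235 km

Great circle: cos σ = sin φ₁ sin φ₂ + cos φ₁ cos φ₂ cos Δλ,  σ = 0.7542 rad → d_gc = 4801.8 km
Rhumb line: Δψ = +1.1366, q = Δφ/Δψ = 0.4730, d_rh = R√(Δφ²+q²Δλ²) = 5036.4 km
Excess = 5036.4 − 4801.8 = 234.6 ≈ 235 km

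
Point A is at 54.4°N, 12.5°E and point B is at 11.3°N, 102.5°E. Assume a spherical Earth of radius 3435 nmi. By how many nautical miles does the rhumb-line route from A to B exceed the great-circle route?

Great circle: cos σ = sin φ₁ sin φ₂ + cos φ₁ cos φ₂ cos Δλ,  σ = 1.4108 rad → d_gc = 4846.1 nmi
Rhumb line: Δψ = -0.9376, q = Δφ/Δψ = 0.8023, d_rh = R√(Δφ²+q²Δλ²) = 5041.5 nmi
Excess = 5041.5 − 4846.1 = 195.4 ≈ 195 nmi

195 nmi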